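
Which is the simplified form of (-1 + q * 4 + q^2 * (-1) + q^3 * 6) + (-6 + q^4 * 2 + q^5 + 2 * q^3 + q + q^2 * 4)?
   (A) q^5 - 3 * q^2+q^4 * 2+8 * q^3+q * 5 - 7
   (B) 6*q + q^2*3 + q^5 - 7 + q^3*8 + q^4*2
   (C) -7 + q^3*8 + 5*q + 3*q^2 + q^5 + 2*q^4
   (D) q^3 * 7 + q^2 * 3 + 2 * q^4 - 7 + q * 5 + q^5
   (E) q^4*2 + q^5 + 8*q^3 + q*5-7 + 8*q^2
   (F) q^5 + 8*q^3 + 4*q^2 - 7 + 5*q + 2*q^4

Adding the polynomials and combining like terms:
(-1 + q*4 + q^2*(-1) + q^3*6) + (-6 + q^4*2 + q^5 + 2*q^3 + q + q^2*4)
= -7 + q^3*8 + 5*q + 3*q^2 + q^5 + 2*q^4
C) -7 + q^3*8 + 5*q + 3*q^2 + q^5 + 2*q^4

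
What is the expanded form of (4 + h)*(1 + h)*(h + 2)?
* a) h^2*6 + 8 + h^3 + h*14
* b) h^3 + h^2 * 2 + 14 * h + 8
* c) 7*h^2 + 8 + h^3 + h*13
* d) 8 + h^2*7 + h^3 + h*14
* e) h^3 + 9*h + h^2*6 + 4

Expanding (4 + h)*(1 + h)*(h + 2):
= 8 + h^2*7 + h^3 + h*14
d) 8 + h^2*7 + h^3 + h*14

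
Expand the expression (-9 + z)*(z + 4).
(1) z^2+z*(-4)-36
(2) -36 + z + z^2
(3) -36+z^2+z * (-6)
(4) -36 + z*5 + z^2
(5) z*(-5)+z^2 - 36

Expanding (-9 + z)*(z + 4):
= z*(-5)+z^2 - 36
5) z*(-5)+z^2 - 36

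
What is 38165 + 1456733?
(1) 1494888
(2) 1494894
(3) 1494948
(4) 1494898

38165 + 1456733 = 1494898
4) 1494898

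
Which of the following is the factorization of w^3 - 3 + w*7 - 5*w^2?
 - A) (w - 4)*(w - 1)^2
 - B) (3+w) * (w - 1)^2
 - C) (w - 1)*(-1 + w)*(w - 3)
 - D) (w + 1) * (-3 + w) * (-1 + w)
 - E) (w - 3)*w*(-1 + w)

We need to factor w^3 - 3 + w*7 - 5*w^2.
The factored form is (w - 1)*(-1 + w)*(w - 3).
C) (w - 1)*(-1 + w)*(w - 3)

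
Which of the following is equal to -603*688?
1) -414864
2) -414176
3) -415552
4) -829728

-603 * 688 = -414864
1) -414864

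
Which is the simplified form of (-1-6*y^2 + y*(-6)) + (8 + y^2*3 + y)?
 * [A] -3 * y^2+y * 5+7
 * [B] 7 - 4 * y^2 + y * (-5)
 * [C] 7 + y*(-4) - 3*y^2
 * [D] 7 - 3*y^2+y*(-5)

Adding the polynomials and combining like terms:
(-1 - 6*y^2 + y*(-6)) + (8 + y^2*3 + y)
= 7 - 3*y^2+y*(-5)
D) 7 - 3*y^2+y*(-5)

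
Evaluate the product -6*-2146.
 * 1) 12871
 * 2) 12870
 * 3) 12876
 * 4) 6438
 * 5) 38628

-6 * -2146 = 12876
3) 12876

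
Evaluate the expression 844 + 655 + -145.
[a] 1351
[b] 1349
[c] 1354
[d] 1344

First: 844 + 655 = 1499
Then: 1499 + -145 = 1354
c) 1354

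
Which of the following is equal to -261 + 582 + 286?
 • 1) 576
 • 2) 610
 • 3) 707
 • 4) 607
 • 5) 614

First: -261 + 582 = 321
Then: 321 + 286 = 607
4) 607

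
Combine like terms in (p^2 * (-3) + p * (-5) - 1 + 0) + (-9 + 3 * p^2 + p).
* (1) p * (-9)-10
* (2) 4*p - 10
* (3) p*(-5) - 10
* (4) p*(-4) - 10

Adding the polynomials and combining like terms:
(p^2*(-3) + p*(-5) - 1 + 0) + (-9 + 3*p^2 + p)
= p*(-4) - 10
4) p*(-4) - 10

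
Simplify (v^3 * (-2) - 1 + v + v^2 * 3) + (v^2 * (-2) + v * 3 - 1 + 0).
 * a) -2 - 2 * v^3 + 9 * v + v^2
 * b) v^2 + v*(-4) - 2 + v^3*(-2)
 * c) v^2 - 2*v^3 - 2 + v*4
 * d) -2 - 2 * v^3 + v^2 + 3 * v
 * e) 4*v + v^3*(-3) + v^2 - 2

Adding the polynomials and combining like terms:
(v^3*(-2) - 1 + v + v^2*3) + (v^2*(-2) + v*3 - 1 + 0)
= v^2 - 2*v^3 - 2 + v*4
c) v^2 - 2*v^3 - 2 + v*4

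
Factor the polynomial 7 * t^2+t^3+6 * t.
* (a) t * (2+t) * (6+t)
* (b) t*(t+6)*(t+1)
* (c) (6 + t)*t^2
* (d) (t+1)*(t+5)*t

We need to factor 7 * t^2+t^3+6 * t.
The factored form is t*(t+6)*(t+1).
b) t*(t+6)*(t+1)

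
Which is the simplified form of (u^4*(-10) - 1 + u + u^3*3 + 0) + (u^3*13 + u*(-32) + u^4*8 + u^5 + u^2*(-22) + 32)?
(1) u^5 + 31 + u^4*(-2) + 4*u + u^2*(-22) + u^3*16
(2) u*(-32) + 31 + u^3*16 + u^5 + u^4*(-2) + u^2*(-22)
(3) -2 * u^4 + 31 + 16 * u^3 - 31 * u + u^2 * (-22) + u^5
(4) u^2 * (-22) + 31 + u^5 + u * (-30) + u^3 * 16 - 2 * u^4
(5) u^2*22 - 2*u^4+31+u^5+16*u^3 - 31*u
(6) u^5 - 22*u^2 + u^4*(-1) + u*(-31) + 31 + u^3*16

Adding the polynomials and combining like terms:
(u^4*(-10) - 1 + u + u^3*3 + 0) + (u^3*13 + u*(-32) + u^4*8 + u^5 + u^2*(-22) + 32)
= -2 * u^4 + 31 + 16 * u^3 - 31 * u + u^2 * (-22) + u^5
3) -2 * u^4 + 31 + 16 * u^3 - 31 * u + u^2 * (-22) + u^5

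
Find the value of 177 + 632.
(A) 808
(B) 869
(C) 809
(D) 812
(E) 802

177 + 632 = 809
C) 809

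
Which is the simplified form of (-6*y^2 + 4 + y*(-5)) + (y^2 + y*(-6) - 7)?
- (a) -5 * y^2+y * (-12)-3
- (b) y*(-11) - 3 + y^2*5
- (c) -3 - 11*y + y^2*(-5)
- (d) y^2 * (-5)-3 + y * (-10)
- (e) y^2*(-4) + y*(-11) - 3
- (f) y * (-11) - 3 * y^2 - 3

Adding the polynomials and combining like terms:
(-6*y^2 + 4 + y*(-5)) + (y^2 + y*(-6) - 7)
= -3 - 11*y + y^2*(-5)
c) -3 - 11*y + y^2*(-5)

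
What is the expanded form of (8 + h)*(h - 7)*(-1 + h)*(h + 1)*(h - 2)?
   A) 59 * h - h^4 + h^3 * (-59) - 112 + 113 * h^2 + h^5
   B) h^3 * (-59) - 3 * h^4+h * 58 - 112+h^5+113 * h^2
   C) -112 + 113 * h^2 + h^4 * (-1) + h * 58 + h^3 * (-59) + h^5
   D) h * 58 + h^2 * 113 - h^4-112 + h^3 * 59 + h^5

Expanding (8 + h)*(h - 7)*(-1 + h)*(h + 1)*(h - 2):
= -112 + 113 * h^2 + h^4 * (-1) + h * 58 + h^3 * (-59) + h^5
C) -112 + 113 * h^2 + h^4 * (-1) + h * 58 + h^3 * (-59) + h^5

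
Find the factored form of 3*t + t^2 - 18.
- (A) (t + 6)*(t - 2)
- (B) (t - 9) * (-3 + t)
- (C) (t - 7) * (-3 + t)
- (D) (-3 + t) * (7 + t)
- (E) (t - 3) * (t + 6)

We need to factor 3*t + t^2 - 18.
The factored form is (t - 3) * (t + 6).
E) (t - 3) * (t + 6)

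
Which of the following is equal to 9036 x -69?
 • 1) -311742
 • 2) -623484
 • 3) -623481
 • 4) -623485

9036 * -69 = -623484
2) -623484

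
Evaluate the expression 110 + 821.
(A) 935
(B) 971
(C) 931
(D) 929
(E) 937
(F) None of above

110 + 821 = 931
C) 931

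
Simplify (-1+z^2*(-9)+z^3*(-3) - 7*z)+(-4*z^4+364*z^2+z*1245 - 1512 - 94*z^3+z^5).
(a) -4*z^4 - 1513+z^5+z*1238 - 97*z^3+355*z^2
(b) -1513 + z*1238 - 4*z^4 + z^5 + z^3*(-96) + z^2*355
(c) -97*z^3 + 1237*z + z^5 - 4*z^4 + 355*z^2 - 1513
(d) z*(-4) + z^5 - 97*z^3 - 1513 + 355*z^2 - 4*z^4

Adding the polynomials and combining like terms:
(-1 + z^2*(-9) + z^3*(-3) - 7*z) + (-4*z^4 + 364*z^2 + z*1245 - 1512 - 94*z^3 + z^5)
= -4*z^4 - 1513+z^5+z*1238 - 97*z^3+355*z^2
a) -4*z^4 - 1513+z^5+z*1238 - 97*z^3+355*z^2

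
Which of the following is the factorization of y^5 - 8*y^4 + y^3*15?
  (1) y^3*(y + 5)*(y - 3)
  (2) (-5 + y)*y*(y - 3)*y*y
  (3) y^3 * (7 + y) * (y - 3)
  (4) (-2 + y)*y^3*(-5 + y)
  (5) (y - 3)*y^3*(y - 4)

We need to factor y^5 - 8*y^4 + y^3*15.
The factored form is (-5 + y)*y*(y - 3)*y*y.
2) (-5 + y)*y*(y - 3)*y*y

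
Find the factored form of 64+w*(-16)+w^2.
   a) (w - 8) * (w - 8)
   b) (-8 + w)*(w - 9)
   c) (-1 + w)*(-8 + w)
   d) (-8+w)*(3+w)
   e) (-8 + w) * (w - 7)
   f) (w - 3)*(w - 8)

We need to factor 64+w*(-16)+w^2.
The factored form is (w - 8) * (w - 8).
a) (w - 8) * (w - 8)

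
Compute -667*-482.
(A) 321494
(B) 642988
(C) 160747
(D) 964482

-667 * -482 = 321494
A) 321494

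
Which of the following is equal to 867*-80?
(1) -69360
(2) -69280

867 * -80 = -69360
1) -69360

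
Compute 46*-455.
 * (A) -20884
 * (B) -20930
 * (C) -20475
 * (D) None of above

46 * -455 = -20930
B) -20930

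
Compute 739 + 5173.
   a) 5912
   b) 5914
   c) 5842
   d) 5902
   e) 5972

739 + 5173 = 5912
a) 5912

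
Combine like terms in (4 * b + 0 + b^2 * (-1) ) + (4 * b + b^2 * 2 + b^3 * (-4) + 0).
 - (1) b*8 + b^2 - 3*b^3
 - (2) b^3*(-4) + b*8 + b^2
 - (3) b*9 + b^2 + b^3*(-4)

Adding the polynomials and combining like terms:
(4*b + 0 + b^2*(-1)) + (4*b + b^2*2 + b^3*(-4) + 0)
= b^3*(-4) + b*8 + b^2
2) b^3*(-4) + b*8 + b^2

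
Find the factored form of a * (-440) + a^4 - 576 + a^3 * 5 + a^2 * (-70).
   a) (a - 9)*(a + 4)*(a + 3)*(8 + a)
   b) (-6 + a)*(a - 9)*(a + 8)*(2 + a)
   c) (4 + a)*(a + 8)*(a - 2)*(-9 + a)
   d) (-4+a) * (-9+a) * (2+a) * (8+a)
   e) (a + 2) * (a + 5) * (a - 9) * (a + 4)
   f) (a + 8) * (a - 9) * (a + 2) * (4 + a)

We need to factor a * (-440) + a^4 - 576 + a^3 * 5 + a^2 * (-70).
The factored form is (a + 8) * (a - 9) * (a + 2) * (4 + a).
f) (a + 8) * (a - 9) * (a + 2) * (4 + a)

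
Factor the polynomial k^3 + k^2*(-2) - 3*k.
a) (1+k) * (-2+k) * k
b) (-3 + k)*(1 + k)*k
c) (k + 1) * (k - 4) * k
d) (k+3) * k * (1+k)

We need to factor k^3 + k^2*(-2) - 3*k.
The factored form is (-3 + k)*(1 + k)*k.
b) (-3 + k)*(1 + k)*k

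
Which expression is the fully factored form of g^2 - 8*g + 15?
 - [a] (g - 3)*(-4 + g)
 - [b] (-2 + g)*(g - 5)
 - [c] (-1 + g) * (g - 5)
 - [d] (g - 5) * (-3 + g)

We need to factor g^2 - 8*g + 15.
The factored form is (g - 5) * (-3 + g).
d) (g - 5) * (-3 + g)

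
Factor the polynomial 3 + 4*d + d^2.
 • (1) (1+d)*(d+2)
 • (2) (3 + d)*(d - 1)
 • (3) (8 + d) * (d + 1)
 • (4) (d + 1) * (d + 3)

We need to factor 3 + 4*d + d^2.
The factored form is (d + 1) * (d + 3).
4) (d + 1) * (d + 3)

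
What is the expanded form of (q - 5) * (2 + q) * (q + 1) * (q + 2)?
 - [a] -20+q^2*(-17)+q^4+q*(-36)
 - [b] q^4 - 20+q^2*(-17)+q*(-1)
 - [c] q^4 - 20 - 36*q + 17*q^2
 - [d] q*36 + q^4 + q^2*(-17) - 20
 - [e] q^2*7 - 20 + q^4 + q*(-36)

Expanding (q - 5) * (2 + q) * (q + 1) * (q + 2):
= -20+q^2*(-17)+q^4+q*(-36)
a) -20+q^2*(-17)+q^4+q*(-36)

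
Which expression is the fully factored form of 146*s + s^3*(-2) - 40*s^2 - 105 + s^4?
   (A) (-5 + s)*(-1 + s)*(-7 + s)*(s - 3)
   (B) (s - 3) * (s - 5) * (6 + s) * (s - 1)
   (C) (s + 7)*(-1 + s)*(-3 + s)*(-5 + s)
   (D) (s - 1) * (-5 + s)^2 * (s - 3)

We need to factor 146*s + s^3*(-2) - 40*s^2 - 105 + s^4.
The factored form is (s + 7)*(-1 + s)*(-3 + s)*(-5 + s).
C) (s + 7)*(-1 + s)*(-3 + s)*(-5 + s)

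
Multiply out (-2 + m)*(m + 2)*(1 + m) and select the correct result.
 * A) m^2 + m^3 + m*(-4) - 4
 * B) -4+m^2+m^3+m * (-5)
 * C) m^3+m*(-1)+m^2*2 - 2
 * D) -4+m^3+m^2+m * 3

Expanding (-2 + m)*(m + 2)*(1 + m):
= m^2 + m^3 + m*(-4) - 4
A) m^2 + m^3 + m*(-4) - 4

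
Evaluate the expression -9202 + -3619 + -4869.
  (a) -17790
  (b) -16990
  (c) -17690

First: -9202 + -3619 = -12821
Then: -12821 + -4869 = -17690
c) -17690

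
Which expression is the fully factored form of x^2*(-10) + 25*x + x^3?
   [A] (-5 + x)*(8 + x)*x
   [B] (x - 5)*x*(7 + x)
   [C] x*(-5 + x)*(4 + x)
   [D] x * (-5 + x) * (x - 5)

We need to factor x^2*(-10) + 25*x + x^3.
The factored form is x * (-5 + x) * (x - 5).
D) x * (-5 + x) * (x - 5)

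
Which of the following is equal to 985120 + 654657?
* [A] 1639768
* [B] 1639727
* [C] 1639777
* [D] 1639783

985120 + 654657 = 1639777
C) 1639777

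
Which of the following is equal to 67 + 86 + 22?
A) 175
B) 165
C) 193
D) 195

First: 67 + 86 = 153
Then: 153 + 22 = 175
A) 175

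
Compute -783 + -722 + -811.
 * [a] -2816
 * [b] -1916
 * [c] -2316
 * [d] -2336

First: -783 + -722 = -1505
Then: -1505 + -811 = -2316
c) -2316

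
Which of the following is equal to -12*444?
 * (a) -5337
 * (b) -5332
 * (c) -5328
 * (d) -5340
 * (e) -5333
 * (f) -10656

-12 * 444 = -5328
c) -5328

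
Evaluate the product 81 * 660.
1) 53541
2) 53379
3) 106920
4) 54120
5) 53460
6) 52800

81 * 660 = 53460
5) 53460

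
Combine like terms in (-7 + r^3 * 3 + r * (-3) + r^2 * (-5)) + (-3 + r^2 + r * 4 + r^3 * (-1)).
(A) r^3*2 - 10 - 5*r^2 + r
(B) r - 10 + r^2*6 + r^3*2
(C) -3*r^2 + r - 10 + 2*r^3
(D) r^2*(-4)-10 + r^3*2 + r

Adding the polynomials and combining like terms:
(-7 + r^3*3 + r*(-3) + r^2*(-5)) + (-3 + r^2 + r*4 + r^3*(-1))
= r^2*(-4)-10 + r^3*2 + r
D) r^2*(-4)-10 + r^3*2 + r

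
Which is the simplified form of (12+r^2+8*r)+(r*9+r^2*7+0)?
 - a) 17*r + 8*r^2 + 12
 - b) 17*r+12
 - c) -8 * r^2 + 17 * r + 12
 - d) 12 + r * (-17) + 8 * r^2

Adding the polynomials and combining like terms:
(12 + r^2 + 8*r) + (r*9 + r^2*7 + 0)
= 17*r + 8*r^2 + 12
a) 17*r + 8*r^2 + 12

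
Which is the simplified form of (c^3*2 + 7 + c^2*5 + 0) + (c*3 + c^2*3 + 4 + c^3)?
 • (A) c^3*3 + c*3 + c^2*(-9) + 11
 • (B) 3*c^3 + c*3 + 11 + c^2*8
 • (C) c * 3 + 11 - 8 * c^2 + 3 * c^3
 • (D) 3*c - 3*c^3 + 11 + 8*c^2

Adding the polynomials and combining like terms:
(c^3*2 + 7 + c^2*5 + 0) + (c*3 + c^2*3 + 4 + c^3)
= 3*c^3 + c*3 + 11 + c^2*8
B) 3*c^3 + c*3 + 11 + c^2*8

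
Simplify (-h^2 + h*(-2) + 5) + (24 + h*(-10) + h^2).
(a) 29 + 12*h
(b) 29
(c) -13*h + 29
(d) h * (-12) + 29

Adding the polynomials and combining like terms:
(-h^2 + h*(-2) + 5) + (24 + h*(-10) + h^2)
= h * (-12) + 29
d) h * (-12) + 29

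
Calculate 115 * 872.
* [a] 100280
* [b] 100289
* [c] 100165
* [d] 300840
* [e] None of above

115 * 872 = 100280
a) 100280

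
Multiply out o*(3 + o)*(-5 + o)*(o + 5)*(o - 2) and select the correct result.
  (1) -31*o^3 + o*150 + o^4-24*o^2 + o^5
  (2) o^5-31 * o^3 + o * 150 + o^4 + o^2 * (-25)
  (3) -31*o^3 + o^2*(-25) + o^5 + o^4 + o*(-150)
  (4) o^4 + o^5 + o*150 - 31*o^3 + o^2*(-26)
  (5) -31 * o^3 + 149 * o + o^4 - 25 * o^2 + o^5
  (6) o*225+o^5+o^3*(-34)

Expanding o*(3 + o)*(-5 + o)*(o + 5)*(o - 2):
= o^5-31 * o^3 + o * 150 + o^4 + o^2 * (-25)
2) o^5-31 * o^3 + o * 150 + o^4 + o^2 * (-25)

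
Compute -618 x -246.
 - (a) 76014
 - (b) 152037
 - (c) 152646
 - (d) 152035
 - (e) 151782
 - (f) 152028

-618 * -246 = 152028
f) 152028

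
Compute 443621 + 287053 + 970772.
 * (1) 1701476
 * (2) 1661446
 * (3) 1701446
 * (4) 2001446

First: 443621 + 287053 = 730674
Then: 730674 + 970772 = 1701446
3) 1701446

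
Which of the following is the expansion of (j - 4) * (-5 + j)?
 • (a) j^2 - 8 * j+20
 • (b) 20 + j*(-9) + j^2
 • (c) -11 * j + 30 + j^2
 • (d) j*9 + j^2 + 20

Expanding (j - 4) * (-5 + j):
= 20 + j*(-9) + j^2
b) 20 + j*(-9) + j^2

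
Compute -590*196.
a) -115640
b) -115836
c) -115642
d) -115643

-590 * 196 = -115640
a) -115640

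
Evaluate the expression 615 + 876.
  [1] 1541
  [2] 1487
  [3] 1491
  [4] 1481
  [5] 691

615 + 876 = 1491
3) 1491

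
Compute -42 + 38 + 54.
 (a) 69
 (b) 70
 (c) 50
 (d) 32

First: -42 + 38 = -4
Then: -4 + 54 = 50
c) 50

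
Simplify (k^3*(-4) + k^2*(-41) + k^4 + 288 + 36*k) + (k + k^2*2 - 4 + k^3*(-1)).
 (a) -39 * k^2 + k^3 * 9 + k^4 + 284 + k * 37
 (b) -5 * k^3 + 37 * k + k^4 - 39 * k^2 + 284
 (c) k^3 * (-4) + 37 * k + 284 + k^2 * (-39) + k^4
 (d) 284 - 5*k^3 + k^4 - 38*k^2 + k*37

Adding the polynomials and combining like terms:
(k^3*(-4) + k^2*(-41) + k^4 + 288 + 36*k) + (k + k^2*2 - 4 + k^3*(-1))
= -5 * k^3 + 37 * k + k^4 - 39 * k^2 + 284
b) -5 * k^3 + 37 * k + k^4 - 39 * k^2 + 284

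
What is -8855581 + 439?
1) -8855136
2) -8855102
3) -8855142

-8855581 + 439 = -8855142
3) -8855142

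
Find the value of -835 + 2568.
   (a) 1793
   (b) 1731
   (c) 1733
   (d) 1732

-835 + 2568 = 1733
c) 1733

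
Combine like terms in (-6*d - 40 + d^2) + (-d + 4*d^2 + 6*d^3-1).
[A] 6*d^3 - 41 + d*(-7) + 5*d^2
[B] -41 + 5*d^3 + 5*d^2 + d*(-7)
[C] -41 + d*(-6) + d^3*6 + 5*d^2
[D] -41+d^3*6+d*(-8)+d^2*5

Adding the polynomials and combining like terms:
(-6*d - 40 + d^2) + (-d + 4*d^2 + 6*d^3 - 1)
= 6*d^3 - 41 + d*(-7) + 5*d^2
A) 6*d^3 - 41 + d*(-7) + 5*d^2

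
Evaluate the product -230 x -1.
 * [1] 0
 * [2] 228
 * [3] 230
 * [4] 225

-230 * -1 = 230
3) 230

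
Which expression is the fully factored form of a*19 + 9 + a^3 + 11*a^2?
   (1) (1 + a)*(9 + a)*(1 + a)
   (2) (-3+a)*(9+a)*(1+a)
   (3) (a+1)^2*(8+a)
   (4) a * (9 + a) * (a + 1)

We need to factor a*19 + 9 + a^3 + 11*a^2.
The factored form is (1 + a)*(9 + a)*(1 + a).
1) (1 + a)*(9 + a)*(1 + a)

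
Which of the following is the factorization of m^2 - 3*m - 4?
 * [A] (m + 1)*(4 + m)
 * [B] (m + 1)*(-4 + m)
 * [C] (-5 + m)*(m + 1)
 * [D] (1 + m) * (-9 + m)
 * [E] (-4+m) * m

We need to factor m^2 - 3*m - 4.
The factored form is (m + 1)*(-4 + m).
B) (m + 1)*(-4 + m)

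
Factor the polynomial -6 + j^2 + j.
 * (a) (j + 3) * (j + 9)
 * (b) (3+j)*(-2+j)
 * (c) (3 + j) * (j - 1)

We need to factor -6 + j^2 + j.
The factored form is (3+j)*(-2+j).
b) (3+j)*(-2+j)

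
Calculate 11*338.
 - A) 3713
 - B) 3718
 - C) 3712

11 * 338 = 3718
B) 3718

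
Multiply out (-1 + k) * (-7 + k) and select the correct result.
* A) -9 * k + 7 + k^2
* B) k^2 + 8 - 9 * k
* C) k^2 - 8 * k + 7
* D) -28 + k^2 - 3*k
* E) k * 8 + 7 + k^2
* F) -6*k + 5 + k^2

Expanding (-1 + k) * (-7 + k):
= k^2 - 8 * k + 7
C) k^2 - 8 * k + 7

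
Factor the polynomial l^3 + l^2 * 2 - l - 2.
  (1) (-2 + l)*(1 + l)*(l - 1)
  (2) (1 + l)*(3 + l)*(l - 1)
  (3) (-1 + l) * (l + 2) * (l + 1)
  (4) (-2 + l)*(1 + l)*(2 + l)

We need to factor l^3 + l^2 * 2 - l - 2.
The factored form is (-1 + l) * (l + 2) * (l + 1).
3) (-1 + l) * (l + 2) * (l + 1)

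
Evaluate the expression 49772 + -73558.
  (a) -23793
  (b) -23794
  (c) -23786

49772 + -73558 = -23786
c) -23786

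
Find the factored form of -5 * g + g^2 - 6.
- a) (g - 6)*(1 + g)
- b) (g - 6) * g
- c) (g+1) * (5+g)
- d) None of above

We need to factor -5 * g + g^2 - 6.
The factored form is (g - 6)*(1 + g).
a) (g - 6)*(1 + g)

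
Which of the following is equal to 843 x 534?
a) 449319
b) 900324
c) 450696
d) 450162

843 * 534 = 450162
d) 450162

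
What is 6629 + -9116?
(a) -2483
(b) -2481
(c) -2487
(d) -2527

6629 + -9116 = -2487
c) -2487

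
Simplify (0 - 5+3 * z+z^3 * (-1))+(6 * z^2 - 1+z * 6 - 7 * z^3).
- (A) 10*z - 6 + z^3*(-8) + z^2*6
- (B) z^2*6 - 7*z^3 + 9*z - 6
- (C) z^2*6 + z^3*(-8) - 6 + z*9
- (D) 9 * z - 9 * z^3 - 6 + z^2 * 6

Adding the polynomials and combining like terms:
(0 - 5 + 3*z + z^3*(-1)) + (6*z^2 - 1 + z*6 - 7*z^3)
= z^2*6 + z^3*(-8) - 6 + z*9
C) z^2*6 + z^3*(-8) - 6 + z*9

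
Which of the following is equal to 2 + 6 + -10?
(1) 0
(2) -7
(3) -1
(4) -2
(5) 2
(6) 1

First: 2 + 6 = 8
Then: 8 + -10 = -2
4) -2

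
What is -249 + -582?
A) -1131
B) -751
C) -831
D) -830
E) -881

-249 + -582 = -831
C) -831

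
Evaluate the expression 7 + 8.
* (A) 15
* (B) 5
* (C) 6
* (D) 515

7 + 8 = 15
A) 15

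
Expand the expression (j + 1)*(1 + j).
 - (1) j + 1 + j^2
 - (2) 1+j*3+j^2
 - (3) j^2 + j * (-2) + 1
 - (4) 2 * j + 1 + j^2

Expanding (j + 1)*(1 + j):
= 2 * j + 1 + j^2
4) 2 * j + 1 + j^2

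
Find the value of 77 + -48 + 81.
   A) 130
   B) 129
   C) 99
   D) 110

First: 77 + -48 = 29
Then: 29 + 81 = 110
D) 110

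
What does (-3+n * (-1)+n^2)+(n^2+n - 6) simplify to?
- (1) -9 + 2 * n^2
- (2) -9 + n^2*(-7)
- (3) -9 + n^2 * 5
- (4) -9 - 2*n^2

Adding the polynomials and combining like terms:
(-3 + n*(-1) + n^2) + (n^2 + n - 6)
= -9 + 2 * n^2
1) -9 + 2 * n^2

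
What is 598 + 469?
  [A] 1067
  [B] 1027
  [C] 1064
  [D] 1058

598 + 469 = 1067
A) 1067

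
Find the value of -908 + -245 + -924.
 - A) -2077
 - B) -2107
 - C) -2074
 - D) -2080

First: -908 + -245 = -1153
Then: -1153 + -924 = -2077
A) -2077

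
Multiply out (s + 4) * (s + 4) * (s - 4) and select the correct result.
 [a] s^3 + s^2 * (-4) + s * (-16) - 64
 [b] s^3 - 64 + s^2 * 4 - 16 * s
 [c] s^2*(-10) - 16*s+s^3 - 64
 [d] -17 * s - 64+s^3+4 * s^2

Expanding (s + 4) * (s + 4) * (s - 4):
= s^3 - 64 + s^2 * 4 - 16 * s
b) s^3 - 64 + s^2 * 4 - 16 * s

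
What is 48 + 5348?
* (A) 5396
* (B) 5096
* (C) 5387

48 + 5348 = 5396
A) 5396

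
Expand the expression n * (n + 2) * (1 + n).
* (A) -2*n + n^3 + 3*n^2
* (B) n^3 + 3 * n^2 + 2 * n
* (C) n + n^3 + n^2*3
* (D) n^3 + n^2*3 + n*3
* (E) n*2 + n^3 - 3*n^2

Expanding n * (n + 2) * (1 + n):
= n^3 + 3 * n^2 + 2 * n
B) n^3 + 3 * n^2 + 2 * n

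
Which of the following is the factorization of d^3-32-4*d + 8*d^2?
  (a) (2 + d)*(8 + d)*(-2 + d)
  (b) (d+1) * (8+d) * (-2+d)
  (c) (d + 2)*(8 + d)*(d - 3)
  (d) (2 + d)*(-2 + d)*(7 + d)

We need to factor d^3-32-4*d + 8*d^2.
The factored form is (2 + d)*(8 + d)*(-2 + d).
a) (2 + d)*(8 + d)*(-2 + d)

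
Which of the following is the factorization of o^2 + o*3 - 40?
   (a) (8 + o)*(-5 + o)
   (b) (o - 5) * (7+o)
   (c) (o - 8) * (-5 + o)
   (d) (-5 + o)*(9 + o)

We need to factor o^2 + o*3 - 40.
The factored form is (8 + o)*(-5 + o).
a) (8 + o)*(-5 + o)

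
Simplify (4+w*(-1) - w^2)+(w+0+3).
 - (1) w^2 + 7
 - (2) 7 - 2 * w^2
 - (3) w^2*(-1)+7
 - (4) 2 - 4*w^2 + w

Adding the polynomials and combining like terms:
(4 + w*(-1) - w^2) + (w + 0 + 3)
= w^2*(-1)+7
3) w^2*(-1)+7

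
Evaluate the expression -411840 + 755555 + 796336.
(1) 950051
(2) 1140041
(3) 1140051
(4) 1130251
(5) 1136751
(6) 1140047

First: -411840 + 755555 = 343715
Then: 343715 + 796336 = 1140051
3) 1140051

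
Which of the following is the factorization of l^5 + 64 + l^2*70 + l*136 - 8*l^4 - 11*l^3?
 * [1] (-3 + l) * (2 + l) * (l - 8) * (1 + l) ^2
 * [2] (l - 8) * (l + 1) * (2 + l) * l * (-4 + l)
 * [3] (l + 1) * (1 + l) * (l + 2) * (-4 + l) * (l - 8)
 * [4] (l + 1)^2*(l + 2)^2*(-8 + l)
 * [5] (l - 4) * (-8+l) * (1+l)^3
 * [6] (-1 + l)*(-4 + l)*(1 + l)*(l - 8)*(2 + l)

We need to factor l^5 + 64 + l^2*70 + l*136 - 8*l^4 - 11*l^3.
The factored form is (l + 1) * (1 + l) * (l + 2) * (-4 + l) * (l - 8).
3) (l + 1) * (1 + l) * (l + 2) * (-4 + l) * (l - 8)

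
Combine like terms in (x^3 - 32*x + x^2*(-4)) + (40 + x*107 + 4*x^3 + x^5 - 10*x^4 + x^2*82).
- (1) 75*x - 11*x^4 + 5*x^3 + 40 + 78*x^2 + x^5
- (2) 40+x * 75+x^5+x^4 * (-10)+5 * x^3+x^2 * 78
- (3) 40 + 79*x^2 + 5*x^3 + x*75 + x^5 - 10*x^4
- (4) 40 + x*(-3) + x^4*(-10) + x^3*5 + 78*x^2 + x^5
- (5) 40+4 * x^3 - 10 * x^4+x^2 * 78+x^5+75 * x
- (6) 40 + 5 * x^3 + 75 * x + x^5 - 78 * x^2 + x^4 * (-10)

Adding the polynomials and combining like terms:
(x^3 - 32*x + x^2*(-4)) + (40 + x*107 + 4*x^3 + x^5 - 10*x^4 + x^2*82)
= 40+x * 75+x^5+x^4 * (-10)+5 * x^3+x^2 * 78
2) 40+x * 75+x^5+x^4 * (-10)+5 * x^3+x^2 * 78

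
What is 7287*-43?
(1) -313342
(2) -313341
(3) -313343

7287 * -43 = -313341
2) -313341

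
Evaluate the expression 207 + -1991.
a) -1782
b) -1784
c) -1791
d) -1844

207 + -1991 = -1784
b) -1784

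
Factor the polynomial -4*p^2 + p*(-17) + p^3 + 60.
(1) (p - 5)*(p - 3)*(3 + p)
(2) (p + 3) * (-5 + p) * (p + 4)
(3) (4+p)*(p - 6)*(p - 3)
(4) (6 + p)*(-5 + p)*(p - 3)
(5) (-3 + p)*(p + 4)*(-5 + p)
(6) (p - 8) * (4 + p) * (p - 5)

We need to factor -4*p^2 + p*(-17) + p^3 + 60.
The factored form is (-3 + p)*(p + 4)*(-5 + p).
5) (-3 + p)*(p + 4)*(-5 + p)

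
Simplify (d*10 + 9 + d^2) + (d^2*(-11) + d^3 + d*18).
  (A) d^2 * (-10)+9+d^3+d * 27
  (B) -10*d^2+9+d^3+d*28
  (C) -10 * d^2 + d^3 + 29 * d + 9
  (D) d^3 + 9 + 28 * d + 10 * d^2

Adding the polynomials and combining like terms:
(d*10 + 9 + d^2) + (d^2*(-11) + d^3 + d*18)
= -10*d^2+9+d^3+d*28
B) -10*d^2+9+d^3+d*28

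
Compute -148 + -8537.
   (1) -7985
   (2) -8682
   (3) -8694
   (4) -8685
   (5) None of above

-148 + -8537 = -8685
4) -8685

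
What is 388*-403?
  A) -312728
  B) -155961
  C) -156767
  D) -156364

388 * -403 = -156364
D) -156364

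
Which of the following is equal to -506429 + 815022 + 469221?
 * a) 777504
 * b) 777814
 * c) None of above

First: -506429 + 815022 = 308593
Then: 308593 + 469221 = 777814
b) 777814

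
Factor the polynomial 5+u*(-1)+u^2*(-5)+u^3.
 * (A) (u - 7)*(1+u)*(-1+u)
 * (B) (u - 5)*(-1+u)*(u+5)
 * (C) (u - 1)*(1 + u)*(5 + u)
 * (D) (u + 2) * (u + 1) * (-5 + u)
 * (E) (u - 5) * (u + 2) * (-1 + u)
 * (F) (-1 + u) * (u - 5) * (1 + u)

We need to factor 5+u*(-1)+u^2*(-5)+u^3.
The factored form is (-1 + u) * (u - 5) * (1 + u).
F) (-1 + u) * (u - 5) * (1 + u)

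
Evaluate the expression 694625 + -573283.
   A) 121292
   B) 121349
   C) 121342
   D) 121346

694625 + -573283 = 121342
C) 121342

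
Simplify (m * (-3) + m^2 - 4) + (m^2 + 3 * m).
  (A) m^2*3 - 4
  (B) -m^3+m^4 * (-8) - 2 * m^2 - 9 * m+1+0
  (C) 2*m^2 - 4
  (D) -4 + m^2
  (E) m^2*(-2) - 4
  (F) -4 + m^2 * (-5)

Adding the polynomials and combining like terms:
(m*(-3) + m^2 - 4) + (m^2 + 3*m)
= 2*m^2 - 4
C) 2*m^2 - 4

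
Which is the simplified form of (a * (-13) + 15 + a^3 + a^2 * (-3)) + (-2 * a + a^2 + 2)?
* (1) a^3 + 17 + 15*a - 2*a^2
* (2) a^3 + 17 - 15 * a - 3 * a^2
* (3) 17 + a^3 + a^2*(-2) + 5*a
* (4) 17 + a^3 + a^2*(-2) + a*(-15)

Adding the polynomials and combining like terms:
(a*(-13) + 15 + a^3 + a^2*(-3)) + (-2*a + a^2 + 2)
= 17 + a^3 + a^2*(-2) + a*(-15)
4) 17 + a^3 + a^2*(-2) + a*(-15)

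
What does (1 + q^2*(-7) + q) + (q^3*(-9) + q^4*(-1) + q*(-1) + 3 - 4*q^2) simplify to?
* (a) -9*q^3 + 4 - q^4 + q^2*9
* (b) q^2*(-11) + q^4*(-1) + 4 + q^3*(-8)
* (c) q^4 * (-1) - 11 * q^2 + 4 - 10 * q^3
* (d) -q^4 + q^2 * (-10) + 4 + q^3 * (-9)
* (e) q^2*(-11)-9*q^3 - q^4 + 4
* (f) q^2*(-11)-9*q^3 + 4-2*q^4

Adding the polynomials and combining like terms:
(1 + q^2*(-7) + q) + (q^3*(-9) + q^4*(-1) + q*(-1) + 3 - 4*q^2)
= q^2*(-11)-9*q^3 - q^4 + 4
e) q^2*(-11)-9*q^3 - q^4 + 4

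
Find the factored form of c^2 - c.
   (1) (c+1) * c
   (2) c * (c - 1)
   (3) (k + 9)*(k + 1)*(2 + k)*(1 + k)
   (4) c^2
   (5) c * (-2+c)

We need to factor c^2 - c.
The factored form is c * (c - 1).
2) c * (c - 1)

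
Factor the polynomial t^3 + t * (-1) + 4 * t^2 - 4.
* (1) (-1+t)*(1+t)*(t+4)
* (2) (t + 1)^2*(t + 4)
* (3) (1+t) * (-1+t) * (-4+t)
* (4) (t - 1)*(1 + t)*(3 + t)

We need to factor t^3 + t * (-1) + 4 * t^2 - 4.
The factored form is (-1+t)*(1+t)*(t+4).
1) (-1+t)*(1+t)*(t+4)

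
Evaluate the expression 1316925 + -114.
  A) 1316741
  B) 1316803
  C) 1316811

1316925 + -114 = 1316811
C) 1316811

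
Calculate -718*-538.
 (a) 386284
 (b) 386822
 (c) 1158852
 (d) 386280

-718 * -538 = 386284
a) 386284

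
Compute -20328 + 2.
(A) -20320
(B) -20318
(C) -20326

-20328 + 2 = -20326
C) -20326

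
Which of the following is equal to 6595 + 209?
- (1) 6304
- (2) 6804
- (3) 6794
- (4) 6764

6595 + 209 = 6804
2) 6804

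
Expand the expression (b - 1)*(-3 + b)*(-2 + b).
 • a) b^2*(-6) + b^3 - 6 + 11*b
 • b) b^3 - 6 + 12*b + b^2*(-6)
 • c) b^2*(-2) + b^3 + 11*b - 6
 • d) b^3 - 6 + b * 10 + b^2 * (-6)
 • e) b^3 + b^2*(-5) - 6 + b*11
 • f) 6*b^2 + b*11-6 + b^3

Expanding (b - 1)*(-3 + b)*(-2 + b):
= b^2*(-6) + b^3 - 6 + 11*b
a) b^2*(-6) + b^3 - 6 + 11*b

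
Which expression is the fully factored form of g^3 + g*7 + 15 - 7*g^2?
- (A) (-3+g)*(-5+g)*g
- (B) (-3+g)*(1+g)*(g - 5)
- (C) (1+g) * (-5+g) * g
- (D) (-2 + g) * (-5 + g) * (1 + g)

We need to factor g^3 + g*7 + 15 - 7*g^2.
The factored form is (-3+g)*(1+g)*(g - 5).
B) (-3+g)*(1+g)*(g - 5)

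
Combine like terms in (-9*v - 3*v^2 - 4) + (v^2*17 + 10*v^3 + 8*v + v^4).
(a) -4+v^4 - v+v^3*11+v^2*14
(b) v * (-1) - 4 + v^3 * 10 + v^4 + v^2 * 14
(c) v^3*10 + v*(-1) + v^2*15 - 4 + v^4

Adding the polynomials and combining like terms:
(-9*v - 3*v^2 - 4) + (v^2*17 + 10*v^3 + 8*v + v^4)
= v * (-1) - 4 + v^3 * 10 + v^4 + v^2 * 14
b) v * (-1) - 4 + v^3 * 10 + v^4 + v^2 * 14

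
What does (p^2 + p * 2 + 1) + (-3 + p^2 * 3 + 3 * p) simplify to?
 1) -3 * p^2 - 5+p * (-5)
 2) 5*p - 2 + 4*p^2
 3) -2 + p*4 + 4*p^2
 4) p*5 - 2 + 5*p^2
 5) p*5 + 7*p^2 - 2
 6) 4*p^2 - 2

Adding the polynomials and combining like terms:
(p^2 + p*2 + 1) + (-3 + p^2*3 + 3*p)
= 5*p - 2 + 4*p^2
2) 5*p - 2 + 4*p^2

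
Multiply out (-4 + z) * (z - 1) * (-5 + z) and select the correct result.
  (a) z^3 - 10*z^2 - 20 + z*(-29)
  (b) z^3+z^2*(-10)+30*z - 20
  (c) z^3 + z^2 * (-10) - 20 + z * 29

Expanding (-4 + z) * (z - 1) * (-5 + z):
= z^3 + z^2 * (-10) - 20 + z * 29
c) z^3 + z^2 * (-10) - 20 + z * 29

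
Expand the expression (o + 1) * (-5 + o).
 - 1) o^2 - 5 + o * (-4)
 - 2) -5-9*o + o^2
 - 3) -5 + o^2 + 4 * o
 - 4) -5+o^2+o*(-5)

Expanding (o + 1) * (-5 + o):
= o^2 - 5 + o * (-4)
1) o^2 - 5 + o * (-4)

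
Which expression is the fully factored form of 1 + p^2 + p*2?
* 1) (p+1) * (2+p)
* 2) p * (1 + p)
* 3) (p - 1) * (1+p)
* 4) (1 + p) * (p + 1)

We need to factor 1 + p^2 + p*2.
The factored form is (1 + p) * (p + 1).
4) (1 + p) * (p + 1)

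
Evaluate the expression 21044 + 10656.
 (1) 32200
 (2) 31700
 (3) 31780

21044 + 10656 = 31700
2) 31700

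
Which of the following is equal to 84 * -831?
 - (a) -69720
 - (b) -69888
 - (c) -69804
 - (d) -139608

84 * -831 = -69804
c) -69804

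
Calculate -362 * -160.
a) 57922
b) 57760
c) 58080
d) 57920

-362 * -160 = 57920
d) 57920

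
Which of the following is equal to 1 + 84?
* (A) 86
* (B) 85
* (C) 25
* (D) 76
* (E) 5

1 + 84 = 85
B) 85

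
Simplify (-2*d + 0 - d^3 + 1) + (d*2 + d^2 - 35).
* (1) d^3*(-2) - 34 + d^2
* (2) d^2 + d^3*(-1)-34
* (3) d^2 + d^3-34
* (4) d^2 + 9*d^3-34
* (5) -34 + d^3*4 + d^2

Adding the polynomials and combining like terms:
(-2*d + 0 - d^3 + 1) + (d*2 + d^2 - 35)
= d^2 + d^3*(-1)-34
2) d^2 + d^3*(-1)-34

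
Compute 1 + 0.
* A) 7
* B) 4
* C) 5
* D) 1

1 + 0 = 1
D) 1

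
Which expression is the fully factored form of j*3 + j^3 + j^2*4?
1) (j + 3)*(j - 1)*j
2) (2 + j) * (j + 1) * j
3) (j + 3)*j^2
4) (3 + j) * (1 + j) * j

We need to factor j*3 + j^3 + j^2*4.
The factored form is (3 + j) * (1 + j) * j.
4) (3 + j) * (1 + j) * j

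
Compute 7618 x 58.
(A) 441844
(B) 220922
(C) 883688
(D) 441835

7618 * 58 = 441844
A) 441844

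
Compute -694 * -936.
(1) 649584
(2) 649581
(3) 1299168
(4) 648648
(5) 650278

-694 * -936 = 649584
1) 649584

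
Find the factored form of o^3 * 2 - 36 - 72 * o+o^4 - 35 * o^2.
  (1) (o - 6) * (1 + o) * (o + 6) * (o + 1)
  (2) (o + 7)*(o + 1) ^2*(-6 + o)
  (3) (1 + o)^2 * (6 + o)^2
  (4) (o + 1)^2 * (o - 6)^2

We need to factor o^3 * 2 - 36 - 72 * o+o^4 - 35 * o^2.
The factored form is (o - 6) * (1 + o) * (o + 6) * (o + 1).
1) (o - 6) * (1 + o) * (o + 6) * (o + 1)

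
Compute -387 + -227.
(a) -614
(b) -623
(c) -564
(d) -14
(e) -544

-387 + -227 = -614
a) -614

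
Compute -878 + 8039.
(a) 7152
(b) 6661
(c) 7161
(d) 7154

-878 + 8039 = 7161
c) 7161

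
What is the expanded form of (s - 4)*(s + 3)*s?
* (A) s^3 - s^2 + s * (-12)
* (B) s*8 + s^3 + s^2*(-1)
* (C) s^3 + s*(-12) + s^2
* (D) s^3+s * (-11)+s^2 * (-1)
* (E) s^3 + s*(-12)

Expanding (s - 4)*(s + 3)*s:
= s^3 - s^2 + s * (-12)
A) s^3 - s^2 + s * (-12)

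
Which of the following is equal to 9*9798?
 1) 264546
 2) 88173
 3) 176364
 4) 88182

9 * 9798 = 88182
4) 88182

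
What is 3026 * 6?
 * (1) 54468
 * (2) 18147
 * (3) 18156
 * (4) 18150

3026 * 6 = 18156
3) 18156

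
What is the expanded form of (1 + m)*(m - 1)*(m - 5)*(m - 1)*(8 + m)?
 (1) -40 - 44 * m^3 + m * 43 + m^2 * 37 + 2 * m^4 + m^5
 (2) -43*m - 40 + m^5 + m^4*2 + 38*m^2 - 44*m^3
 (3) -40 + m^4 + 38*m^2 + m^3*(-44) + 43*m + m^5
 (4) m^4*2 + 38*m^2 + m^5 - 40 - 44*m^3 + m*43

Expanding (1 + m)*(m - 1)*(m - 5)*(m - 1)*(8 + m):
= m^4*2 + 38*m^2 + m^5 - 40 - 44*m^3 + m*43
4) m^4*2 + 38*m^2 + m^5 - 40 - 44*m^3 + m*43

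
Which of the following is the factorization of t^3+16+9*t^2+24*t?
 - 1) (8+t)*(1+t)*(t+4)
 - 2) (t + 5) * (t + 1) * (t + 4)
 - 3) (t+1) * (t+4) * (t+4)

We need to factor t^3+16+9*t^2+24*t.
The factored form is (t+1) * (t+4) * (t+4).
3) (t+1) * (t+4) * (t+4)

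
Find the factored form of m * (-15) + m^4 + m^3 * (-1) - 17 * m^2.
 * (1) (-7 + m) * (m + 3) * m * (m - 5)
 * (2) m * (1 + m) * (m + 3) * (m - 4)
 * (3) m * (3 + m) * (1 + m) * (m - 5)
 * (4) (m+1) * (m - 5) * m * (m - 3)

We need to factor m * (-15) + m^4 + m^3 * (-1) - 17 * m^2.
The factored form is m * (3 + m) * (1 + m) * (m - 5).
3) m * (3 + m) * (1 + m) * (m - 5)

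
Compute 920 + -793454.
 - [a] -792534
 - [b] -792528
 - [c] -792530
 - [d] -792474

920 + -793454 = -792534
a) -792534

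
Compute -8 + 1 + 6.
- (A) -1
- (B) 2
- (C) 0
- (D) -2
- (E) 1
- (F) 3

First: -8 + 1 = -7
Then: -7 + 6 = -1
A) -1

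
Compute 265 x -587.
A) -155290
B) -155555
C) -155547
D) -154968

265 * -587 = -155555
B) -155555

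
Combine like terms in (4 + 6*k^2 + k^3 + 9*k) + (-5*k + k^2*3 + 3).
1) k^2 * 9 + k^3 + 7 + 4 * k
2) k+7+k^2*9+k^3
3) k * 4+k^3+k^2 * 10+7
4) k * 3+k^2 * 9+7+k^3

Adding the polynomials and combining like terms:
(4 + 6*k^2 + k^3 + 9*k) + (-5*k + k^2*3 + 3)
= k^2 * 9 + k^3 + 7 + 4 * k
1) k^2 * 9 + k^3 + 7 + 4 * k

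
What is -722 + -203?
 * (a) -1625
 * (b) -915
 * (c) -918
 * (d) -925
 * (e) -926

-722 + -203 = -925
d) -925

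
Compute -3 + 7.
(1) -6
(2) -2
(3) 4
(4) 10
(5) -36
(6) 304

-3 + 7 = 4
3) 4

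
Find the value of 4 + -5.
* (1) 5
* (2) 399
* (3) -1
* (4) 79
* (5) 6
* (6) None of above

4 + -5 = -1
3) -1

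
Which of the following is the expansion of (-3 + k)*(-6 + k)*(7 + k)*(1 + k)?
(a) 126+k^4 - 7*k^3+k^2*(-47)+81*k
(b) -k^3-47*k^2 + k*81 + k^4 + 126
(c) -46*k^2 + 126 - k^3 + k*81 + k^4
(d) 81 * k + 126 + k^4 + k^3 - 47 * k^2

Expanding (-3 + k)*(-6 + k)*(7 + k)*(1 + k):
= -k^3-47*k^2 + k*81 + k^4 + 126
b) -k^3-47*k^2 + k*81 + k^4 + 126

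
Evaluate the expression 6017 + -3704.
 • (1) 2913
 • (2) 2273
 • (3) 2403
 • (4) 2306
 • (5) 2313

6017 + -3704 = 2313
5) 2313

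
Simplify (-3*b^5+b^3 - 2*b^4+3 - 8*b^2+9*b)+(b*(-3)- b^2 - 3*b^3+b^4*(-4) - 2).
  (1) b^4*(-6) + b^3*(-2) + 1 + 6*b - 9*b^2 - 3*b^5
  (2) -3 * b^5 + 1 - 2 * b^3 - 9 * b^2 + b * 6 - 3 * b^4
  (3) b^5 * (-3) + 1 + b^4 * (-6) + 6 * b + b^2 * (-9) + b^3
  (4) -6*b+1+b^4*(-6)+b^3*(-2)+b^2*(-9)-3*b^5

Adding the polynomials and combining like terms:
(-3*b^5 + b^3 - 2*b^4 + 3 - 8*b^2 + 9*b) + (b*(-3) - b^2 - 3*b^3 + b^4*(-4) - 2)
= b^4*(-6) + b^3*(-2) + 1 + 6*b - 9*b^2 - 3*b^5
1) b^4*(-6) + b^3*(-2) + 1 + 6*b - 9*b^2 - 3*b^5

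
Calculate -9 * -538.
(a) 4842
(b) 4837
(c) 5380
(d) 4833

-9 * -538 = 4842
a) 4842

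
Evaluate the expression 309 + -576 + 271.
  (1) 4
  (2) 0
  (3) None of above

First: 309 + -576 = -267
Then: -267 + 271 = 4
1) 4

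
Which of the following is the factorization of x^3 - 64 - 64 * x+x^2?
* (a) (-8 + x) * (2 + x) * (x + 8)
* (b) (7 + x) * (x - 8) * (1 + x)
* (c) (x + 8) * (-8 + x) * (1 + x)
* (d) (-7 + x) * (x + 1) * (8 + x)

We need to factor x^3 - 64 - 64 * x+x^2.
The factored form is (x + 8) * (-8 + x) * (1 + x).
c) (x + 8) * (-8 + x) * (1 + x)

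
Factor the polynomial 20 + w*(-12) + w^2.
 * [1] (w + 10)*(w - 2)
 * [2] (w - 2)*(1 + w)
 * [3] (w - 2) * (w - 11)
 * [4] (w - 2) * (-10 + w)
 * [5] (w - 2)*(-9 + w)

We need to factor 20 + w*(-12) + w^2.
The factored form is (w - 2) * (-10 + w).
4) (w - 2) * (-10 + w)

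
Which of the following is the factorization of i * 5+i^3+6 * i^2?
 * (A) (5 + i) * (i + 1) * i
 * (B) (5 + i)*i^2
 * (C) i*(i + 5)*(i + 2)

We need to factor i * 5+i^3+6 * i^2.
The factored form is (5 + i) * (i + 1) * i.
A) (5 + i) * (i + 1) * i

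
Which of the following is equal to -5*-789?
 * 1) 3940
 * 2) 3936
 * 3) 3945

-5 * -789 = 3945
3) 3945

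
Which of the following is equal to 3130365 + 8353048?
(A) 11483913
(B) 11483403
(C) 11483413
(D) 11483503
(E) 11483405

3130365 + 8353048 = 11483413
C) 11483413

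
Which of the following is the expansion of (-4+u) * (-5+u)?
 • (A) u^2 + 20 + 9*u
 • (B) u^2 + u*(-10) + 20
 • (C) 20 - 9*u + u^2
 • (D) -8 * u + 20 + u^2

Expanding (-4+u) * (-5+u):
= 20 - 9*u + u^2
C) 20 - 9*u + u^2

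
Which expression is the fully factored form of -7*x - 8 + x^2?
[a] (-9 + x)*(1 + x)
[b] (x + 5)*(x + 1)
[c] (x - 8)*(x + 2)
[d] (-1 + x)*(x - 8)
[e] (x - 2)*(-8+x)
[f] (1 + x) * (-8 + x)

We need to factor -7*x - 8 + x^2.
The factored form is (1 + x) * (-8 + x).
f) (1 + x) * (-8 + x)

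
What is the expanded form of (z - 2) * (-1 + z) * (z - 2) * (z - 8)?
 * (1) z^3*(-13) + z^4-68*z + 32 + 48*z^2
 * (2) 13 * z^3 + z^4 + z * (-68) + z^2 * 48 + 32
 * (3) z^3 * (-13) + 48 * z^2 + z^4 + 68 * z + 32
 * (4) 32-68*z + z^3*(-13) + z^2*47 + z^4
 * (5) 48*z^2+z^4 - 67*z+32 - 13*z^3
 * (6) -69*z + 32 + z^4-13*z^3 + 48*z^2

Expanding (z - 2) * (-1 + z) * (z - 2) * (z - 8):
= z^3*(-13) + z^4-68*z + 32 + 48*z^2
1) z^3*(-13) + z^4-68*z + 32 + 48*z^2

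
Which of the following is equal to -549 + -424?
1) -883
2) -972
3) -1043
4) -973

-549 + -424 = -973
4) -973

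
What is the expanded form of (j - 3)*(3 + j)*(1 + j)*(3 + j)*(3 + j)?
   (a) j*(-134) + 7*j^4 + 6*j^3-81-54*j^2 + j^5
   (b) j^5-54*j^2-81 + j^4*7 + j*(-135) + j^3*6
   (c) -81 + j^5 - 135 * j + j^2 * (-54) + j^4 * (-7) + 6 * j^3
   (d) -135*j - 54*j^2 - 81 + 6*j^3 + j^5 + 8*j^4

Expanding (j - 3)*(3 + j)*(1 + j)*(3 + j)*(3 + j):
= j^5-54*j^2-81 + j^4*7 + j*(-135) + j^3*6
b) j^5-54*j^2-81 + j^4*7 + j*(-135) + j^3*6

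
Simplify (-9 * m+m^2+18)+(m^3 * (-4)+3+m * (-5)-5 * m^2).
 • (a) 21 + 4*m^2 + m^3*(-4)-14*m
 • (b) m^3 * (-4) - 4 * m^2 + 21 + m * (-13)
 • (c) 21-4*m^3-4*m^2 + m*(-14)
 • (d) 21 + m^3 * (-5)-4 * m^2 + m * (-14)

Adding the polynomials and combining like terms:
(-9*m + m^2 + 18) + (m^3*(-4) + 3 + m*(-5) - 5*m^2)
= 21-4*m^3-4*m^2 + m*(-14)
c) 21-4*m^3-4*m^2 + m*(-14)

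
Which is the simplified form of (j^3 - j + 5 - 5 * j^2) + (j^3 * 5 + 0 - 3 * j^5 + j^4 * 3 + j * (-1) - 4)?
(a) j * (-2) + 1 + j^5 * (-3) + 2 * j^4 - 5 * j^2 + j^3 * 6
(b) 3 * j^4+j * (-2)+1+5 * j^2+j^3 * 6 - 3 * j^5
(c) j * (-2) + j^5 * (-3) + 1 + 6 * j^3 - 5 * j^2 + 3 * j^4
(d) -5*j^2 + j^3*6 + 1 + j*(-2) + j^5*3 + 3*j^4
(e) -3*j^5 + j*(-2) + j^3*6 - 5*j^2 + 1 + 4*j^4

Adding the polynomials and combining like terms:
(j^3 - j + 5 - 5*j^2) + (j^3*5 + 0 - 3*j^5 + j^4*3 + j*(-1) - 4)
= j * (-2) + j^5 * (-3) + 1 + 6 * j^3 - 5 * j^2 + 3 * j^4
c) j * (-2) + j^5 * (-3) + 1 + 6 * j^3 - 5 * j^2 + 3 * j^4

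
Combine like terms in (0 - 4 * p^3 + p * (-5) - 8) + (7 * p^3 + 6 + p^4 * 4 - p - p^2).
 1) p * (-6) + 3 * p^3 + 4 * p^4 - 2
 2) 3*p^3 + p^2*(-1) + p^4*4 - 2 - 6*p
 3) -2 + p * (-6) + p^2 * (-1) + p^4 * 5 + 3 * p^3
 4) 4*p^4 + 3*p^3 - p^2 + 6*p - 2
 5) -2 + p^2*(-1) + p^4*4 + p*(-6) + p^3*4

Adding the polynomials and combining like terms:
(0 - 4*p^3 + p*(-5) - 8) + (7*p^3 + 6 + p^4*4 - p - p^2)
= 3*p^3 + p^2*(-1) + p^4*4 - 2 - 6*p
2) 3*p^3 + p^2*(-1) + p^4*4 - 2 - 6*p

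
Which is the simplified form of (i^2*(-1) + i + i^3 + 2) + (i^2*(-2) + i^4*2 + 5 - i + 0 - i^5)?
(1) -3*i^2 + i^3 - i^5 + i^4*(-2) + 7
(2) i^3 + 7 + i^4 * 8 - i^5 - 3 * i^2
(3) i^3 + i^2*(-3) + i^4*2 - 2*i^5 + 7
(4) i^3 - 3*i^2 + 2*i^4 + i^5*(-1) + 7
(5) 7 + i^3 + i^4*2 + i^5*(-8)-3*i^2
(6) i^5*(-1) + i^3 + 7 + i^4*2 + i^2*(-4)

Adding the polynomials and combining like terms:
(i^2*(-1) + i + i^3 + 2) + (i^2*(-2) + i^4*2 + 5 - i + 0 - i^5)
= i^3 - 3*i^2 + 2*i^4 + i^5*(-1) + 7
4) i^3 - 3*i^2 + 2*i^4 + i^5*(-1) + 7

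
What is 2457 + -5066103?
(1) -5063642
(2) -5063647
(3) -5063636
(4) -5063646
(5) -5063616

2457 + -5066103 = -5063646
4) -5063646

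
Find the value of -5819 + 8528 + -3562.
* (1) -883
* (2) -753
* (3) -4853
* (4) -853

First: -5819 + 8528 = 2709
Then: 2709 + -3562 = -853
4) -853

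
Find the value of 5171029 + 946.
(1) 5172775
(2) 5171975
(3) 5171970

5171029 + 946 = 5171975
2) 5171975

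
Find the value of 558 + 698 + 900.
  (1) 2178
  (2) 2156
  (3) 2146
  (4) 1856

First: 558 + 698 = 1256
Then: 1256 + 900 = 2156
2) 2156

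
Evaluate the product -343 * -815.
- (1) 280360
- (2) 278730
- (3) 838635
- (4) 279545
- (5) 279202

-343 * -815 = 279545
4) 279545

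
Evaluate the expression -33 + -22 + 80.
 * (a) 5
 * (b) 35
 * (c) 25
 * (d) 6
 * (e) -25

First: -33 + -22 = -55
Then: -55 + 80 = 25
c) 25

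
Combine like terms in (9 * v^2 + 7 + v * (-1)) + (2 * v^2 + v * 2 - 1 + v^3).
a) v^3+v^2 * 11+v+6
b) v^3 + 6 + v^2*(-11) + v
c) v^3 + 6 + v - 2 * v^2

Adding the polynomials and combining like terms:
(9*v^2 + 7 + v*(-1)) + (2*v^2 + v*2 - 1 + v^3)
= v^3+v^2 * 11+v+6
a) v^3+v^2 * 11+v+6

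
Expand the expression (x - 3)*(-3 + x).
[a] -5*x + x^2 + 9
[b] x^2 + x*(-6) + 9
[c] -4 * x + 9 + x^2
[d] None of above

Expanding (x - 3)*(-3 + x):
= x^2 + x*(-6) + 9
b) x^2 + x*(-6) + 9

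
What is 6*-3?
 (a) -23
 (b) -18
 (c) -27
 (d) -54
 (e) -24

6 * -3 = -18
b) -18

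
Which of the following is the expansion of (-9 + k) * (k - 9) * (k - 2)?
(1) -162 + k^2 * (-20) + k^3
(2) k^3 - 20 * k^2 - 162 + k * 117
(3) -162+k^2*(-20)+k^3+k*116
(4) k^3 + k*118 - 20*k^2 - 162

Expanding (-9 + k) * (k - 9) * (k - 2):
= k^3 - 20 * k^2 - 162 + k * 117
2) k^3 - 20 * k^2 - 162 + k * 117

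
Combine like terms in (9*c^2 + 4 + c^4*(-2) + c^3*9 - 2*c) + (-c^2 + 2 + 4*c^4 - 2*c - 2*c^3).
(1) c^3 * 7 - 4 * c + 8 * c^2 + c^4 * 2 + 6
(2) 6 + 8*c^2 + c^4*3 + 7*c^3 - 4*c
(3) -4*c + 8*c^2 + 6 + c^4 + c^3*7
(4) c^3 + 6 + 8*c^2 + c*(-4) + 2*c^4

Adding the polynomials and combining like terms:
(9*c^2 + 4 + c^4*(-2) + c^3*9 - 2*c) + (-c^2 + 2 + 4*c^4 - 2*c - 2*c^3)
= c^3 * 7 - 4 * c + 8 * c^2 + c^4 * 2 + 6
1) c^3 * 7 - 4 * c + 8 * c^2 + c^4 * 2 + 6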